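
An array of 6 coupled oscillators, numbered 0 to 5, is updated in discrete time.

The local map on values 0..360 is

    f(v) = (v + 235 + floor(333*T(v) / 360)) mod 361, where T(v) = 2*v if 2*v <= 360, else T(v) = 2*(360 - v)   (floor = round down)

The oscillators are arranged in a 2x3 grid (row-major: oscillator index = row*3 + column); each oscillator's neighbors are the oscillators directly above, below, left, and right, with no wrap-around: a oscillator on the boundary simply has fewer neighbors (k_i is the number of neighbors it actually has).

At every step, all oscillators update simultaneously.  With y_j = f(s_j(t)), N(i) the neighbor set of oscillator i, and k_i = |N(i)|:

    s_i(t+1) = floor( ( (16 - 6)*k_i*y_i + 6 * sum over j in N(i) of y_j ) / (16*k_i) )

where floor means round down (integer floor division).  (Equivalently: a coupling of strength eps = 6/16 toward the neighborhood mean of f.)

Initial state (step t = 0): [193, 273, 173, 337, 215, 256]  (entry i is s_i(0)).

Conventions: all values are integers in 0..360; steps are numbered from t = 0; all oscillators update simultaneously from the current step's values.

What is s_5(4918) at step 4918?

Simulating step by step:
t=0: [193, 273, 173, 337, 215, 256]
t=1: [113, 239, 121, 227, 333, 269]
t=2: [250, 293, 257, 301, 284, 283]
t=3: [312, 299, 311, 294, 295, 302]
t=4: [279, 282, 278, 286, 287, 282]
t=5: [300, 300, 301, 297, 297, 299]
t=6: [285, 285, 284, 286, 286, 285]
t=7: [296, 297, 297, 296, 296, 297]
t=8: [287, 287, 287, 288, 287, 287]
t=9: [295, 296, 296, 295, 295, 296]
t=10: [288, 288, 288, 289, 288, 288]
t=11: [294, 295, 295, 294, 294, 295]
t=12: [289, 289, 289, 290, 289, 289]
t=13: [293, 294, 294, 293, 293, 294]
t=14: [290, 290, 290, 290, 290, 290]
t=15: [293, 293, 293, 293, 293, 293]
t=16: [290, 290, 290, 290, 290, 290]

Answer: s_5(4918) = 290
Key observation: The state at step 14, [290, 290, 290, 290, 290, 290], reappears at step 16: the system is in a cycle of period 2 from step 14 on.  Therefore the state at step 4918 equals the state at step 14 + ((4918 - 14) mod 2) = 14, which is [290, 290, 290, 290, 290, 290].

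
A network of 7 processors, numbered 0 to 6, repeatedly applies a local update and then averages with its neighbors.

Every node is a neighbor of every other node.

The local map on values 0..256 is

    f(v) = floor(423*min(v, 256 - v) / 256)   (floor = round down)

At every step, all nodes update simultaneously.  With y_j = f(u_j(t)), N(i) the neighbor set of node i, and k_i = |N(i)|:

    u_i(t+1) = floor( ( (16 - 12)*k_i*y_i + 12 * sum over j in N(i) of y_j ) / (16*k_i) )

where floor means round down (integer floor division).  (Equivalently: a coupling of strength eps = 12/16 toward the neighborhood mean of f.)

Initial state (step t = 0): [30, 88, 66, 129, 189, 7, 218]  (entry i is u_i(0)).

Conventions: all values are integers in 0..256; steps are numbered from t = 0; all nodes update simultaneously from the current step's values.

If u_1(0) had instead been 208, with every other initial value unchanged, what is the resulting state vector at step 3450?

Simulating step by step:
t=0: [30, 208, 66, 129, 189, 7, 218]
t=1: [84, 88, 92, 104, 92, 80, 86]
t=2: [146, 147, 148, 150, 148, 145, 146]
t=3: [179, 179, 179, 178, 179, 179, 179]
t=4: [127, 127, 127, 127, 127, 127, 127]
t=5: [209, 209, 209, 209, 209, 209, 209]
t=6: [77, 77, 77, 77, 77, 77, 77]
t=7: [127, 127, 127, 127, 127, 127, 127]

Answer: [77, 77, 77, 77, 77, 77, 77]
Key observation: The state at step 4, [127, 127, 127, 127, 127, 127, 127], reappears at step 7: the system is in a cycle of period 3 from step 4 on.  Therefore the state at step 3450 equals the state at step 4 + ((3450 - 4) mod 3) = 6, which is [77, 77, 77, 77, 77, 77, 77].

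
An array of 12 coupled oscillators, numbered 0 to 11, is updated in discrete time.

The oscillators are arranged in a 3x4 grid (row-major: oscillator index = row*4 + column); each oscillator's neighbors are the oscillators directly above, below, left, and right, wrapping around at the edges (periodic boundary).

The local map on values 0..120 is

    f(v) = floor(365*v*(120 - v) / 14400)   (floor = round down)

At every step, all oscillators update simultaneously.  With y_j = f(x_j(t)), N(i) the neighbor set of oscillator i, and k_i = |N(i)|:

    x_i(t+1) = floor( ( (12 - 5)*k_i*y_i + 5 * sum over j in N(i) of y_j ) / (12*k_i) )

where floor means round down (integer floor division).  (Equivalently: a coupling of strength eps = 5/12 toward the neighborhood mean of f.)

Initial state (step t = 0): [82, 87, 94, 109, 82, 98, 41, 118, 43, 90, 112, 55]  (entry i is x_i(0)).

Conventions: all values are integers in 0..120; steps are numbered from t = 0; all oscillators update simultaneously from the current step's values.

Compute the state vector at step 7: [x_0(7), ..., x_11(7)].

Answer: [73, 72, 73, 74, 74, 72, 74, 75, 73, 72, 73, 74]

Derivation:
t=0: [82, 87, 94, 109, 82, 98, 41, 118, 43, 90, 112, 55]
t=1: [72, 69, 57, 41, 68, 62, 62, 32, 81, 63, 44, 67]
t=2: [86, 89, 89, 83, 86, 90, 88, 78, 83, 88, 86, 85]
t=3: [74, 69, 70, 76, 74, 69, 72, 79, 75, 71, 72, 76]
t=4: [86, 88, 87, 84, 85, 88, 86, 83, 85, 87, 86, 84]
t=5: [74, 71, 72, 75, 74, 71, 73, 76, 74, 72, 73, 75]
t=6: [86, 87, 86, 85, 86, 87, 86, 84, 86, 87, 86, 85]
t=7: [73, 72, 73, 74, 74, 72, 74, 75, 73, 72, 73, 74]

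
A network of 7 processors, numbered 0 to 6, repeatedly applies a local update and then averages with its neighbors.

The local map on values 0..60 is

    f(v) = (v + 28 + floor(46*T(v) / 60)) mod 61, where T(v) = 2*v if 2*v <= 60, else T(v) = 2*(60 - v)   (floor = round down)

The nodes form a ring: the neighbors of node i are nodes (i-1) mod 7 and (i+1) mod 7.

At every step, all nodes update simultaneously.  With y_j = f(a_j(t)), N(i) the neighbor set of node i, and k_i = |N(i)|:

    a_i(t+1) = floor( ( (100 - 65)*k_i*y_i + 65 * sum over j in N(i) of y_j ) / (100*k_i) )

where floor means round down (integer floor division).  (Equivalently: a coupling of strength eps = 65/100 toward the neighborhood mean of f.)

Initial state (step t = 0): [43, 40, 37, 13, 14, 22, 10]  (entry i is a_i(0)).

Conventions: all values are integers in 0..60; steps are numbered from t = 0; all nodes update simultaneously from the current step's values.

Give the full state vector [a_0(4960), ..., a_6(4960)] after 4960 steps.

Simulating step by step:
t=0: [43, 40, 37, 13, 14, 22, 10]
t=1: [41, 37, 45, 34, 27, 25, 37]
t=2: [38, 37, 37, 36, 35, 34, 35]
t=3: [38, 38, 39, 39, 39, 40, 39]
t=4: [38, 38, 38, 38, 37, 37, 37]
t=5: [38, 38, 38, 38, 38, 39, 38]
t=6: [38, 38, 38, 38, 38, 38, 38]
t=7: [38, 38, 38, 38, 38, 38, 38]

Answer: [38, 38, 38, 38, 38, 38, 38]
Key observation: The state at step 6, [38, 38, 38, 38, 38, 38, 38], reappears at step 7: the system is in a cycle of period 1 from step 6 on.  Therefore the state at step 4960 equals the state at step 6 + ((4960 - 6) mod 1) = 6, which is [38, 38, 38, 38, 38, 38, 38].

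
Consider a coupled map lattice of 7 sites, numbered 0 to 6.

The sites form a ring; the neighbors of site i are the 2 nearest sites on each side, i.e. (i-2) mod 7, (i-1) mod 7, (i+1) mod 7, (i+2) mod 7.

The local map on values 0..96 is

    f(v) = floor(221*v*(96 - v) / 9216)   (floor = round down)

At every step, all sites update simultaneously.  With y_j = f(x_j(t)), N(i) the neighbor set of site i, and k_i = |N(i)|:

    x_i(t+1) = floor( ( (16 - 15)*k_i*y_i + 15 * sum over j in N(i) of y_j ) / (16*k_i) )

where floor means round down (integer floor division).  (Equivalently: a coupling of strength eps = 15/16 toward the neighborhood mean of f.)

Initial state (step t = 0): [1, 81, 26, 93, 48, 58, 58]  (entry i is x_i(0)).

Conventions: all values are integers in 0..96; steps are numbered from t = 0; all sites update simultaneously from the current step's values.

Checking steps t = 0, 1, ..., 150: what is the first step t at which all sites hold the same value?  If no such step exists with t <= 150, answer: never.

Answer: 4
Key observation: Synchronization is absorbing here: once all sites are equal they stay equal, and step 4 is the first all-equal step.

Derivation:
t=0: [1, 81, 26, 93, 48, 58, 58]  (not all equal)
t=1: [41, 25, 24, 42, 39, 30, 35]  (not all equal)
t=2: [45, 49, 50, 46, 48, 52, 49]  (not all equal)
t=3: [54, 55, 55, 54, 54, 54, 54]  (not all equal)
t=4: [54, 54, 54, 54, 54, 54, 54]  (all equal)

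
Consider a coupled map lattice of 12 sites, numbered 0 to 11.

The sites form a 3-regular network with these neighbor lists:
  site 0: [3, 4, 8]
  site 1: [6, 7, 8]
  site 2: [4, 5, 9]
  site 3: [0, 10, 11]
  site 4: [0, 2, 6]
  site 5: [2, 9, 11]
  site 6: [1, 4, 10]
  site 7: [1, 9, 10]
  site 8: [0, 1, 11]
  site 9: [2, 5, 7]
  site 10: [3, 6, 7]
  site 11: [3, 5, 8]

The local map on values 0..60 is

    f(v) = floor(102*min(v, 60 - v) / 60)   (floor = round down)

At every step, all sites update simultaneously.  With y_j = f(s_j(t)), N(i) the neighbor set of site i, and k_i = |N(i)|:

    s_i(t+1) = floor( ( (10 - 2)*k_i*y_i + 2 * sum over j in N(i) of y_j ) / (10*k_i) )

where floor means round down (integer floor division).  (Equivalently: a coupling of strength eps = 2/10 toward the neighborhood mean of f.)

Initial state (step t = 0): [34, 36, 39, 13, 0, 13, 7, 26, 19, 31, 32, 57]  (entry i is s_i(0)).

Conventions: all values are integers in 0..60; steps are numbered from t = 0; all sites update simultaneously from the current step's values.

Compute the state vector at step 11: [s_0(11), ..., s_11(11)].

Answer: [28, 46, 34, 38, 27, 34, 32, 44, 31, 41, 35, 32]

Derivation:
t=0: [34, 36, 39, 13, 0, 13, 7, 26, 19, 31, 32, 57]
t=1: [38, 37, 32, 24, 6, 23, 14, 44, 31, 45, 42, 9]
t=2: [36, 37, 42, 37, 15, 37, 23, 27, 45, 27, 30, 20]
t=3: [37, 38, 31, 39, 27, 38, 38, 45, 27, 43, 49, 34]
t=4: [39, 36, 46, 34, 44, 37, 36, 25, 44, 29, 20, 43]
t=5: [34, 39, 26, 41, 28, 37, 38, 41, 28, 46, 35, 29]
t=6: [43, 35, 42, 34, 45, 38, 37, 32, 46, 26, 40, 47]
t=7: [28, 40, 31, 40, 26, 36, 37, 45, 24, 42, 35, 24]
t=8: [45, 34, 46, 35, 44, 39, 39, 27, 40, 31, 40, 39]
t=9: [26, 42, 25, 39, 27, 35, 35, 44, 34, 46, 35, 35]
t=10: [43, 31, 40, 36, 44, 40, 41, 27, 42, 25, 40, 41]
t=11: [28, 46, 34, 38, 27, 34, 32, 44, 31, 41, 35, 32]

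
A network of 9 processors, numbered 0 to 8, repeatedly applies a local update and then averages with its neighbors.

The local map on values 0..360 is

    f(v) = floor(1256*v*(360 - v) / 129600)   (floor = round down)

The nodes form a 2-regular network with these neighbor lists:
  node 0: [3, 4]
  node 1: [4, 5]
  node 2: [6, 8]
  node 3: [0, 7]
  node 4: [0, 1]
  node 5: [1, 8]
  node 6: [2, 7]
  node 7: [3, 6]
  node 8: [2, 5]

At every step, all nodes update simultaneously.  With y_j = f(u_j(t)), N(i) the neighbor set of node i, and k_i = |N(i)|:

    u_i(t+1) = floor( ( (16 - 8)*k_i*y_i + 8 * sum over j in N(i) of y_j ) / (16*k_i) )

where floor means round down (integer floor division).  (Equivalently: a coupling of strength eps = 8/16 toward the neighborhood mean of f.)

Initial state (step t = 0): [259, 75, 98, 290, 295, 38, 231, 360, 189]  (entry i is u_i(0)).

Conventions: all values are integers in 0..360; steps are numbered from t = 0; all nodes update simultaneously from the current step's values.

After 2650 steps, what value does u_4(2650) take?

Simulating step by step:
t=0: [259, 75, 98, 290, 295, 38, 231, 360, 189]
t=1: [221, 179, 274, 161, 207, 189, 206, 121, 248]
t=2: [302, 311, 258, 299, 305, 302, 280, 294, 269]
t=3: [169, 156, 241, 177, 160, 180, 219, 192, 224]
t=4: [311, 310, 287, 312, 310, 307, 296, 309, 295]
t=5: [147, 151, 193, 147, 149, 162, 180, 158, 182]
t=6: [303, 306, 312, 304, 304, 309, 312, 308, 312]
t=7: [165, 159, 145, 162, 163, 152, 147, 154, 146]
t=8: [310, 308, 302, 309, 310, 305, 303, 306, 303]
t=9: [150, 155, 168, 153, 151, 161, 165, 159, 166]
t=10: [305, 307, 311, 306, 305, 309, 310, 308, 311]
t=11: [161, 157, 147, 159, 160, 152, 150, 155, 148]
t=12: [309, 308, 303, 308, 309, 306, 305, 307, 304]
t=13: [152, 155, 165, 154, 152, 159, 162, 157, 163]
t=14: [306, 307, 310, 307, 306, 309, 309, 308, 310]
t=15: [159, 156, 150, 157, 159, 152, 152, 154, 150]
t=16: [308, 307, 305, 308, 308, 306, 306, 307, 305]
t=17: [155, 157, 161, 155, 155, 159, 159, 157, 161]
t=18: [307, 308, 309, 307, 307, 309, 309, 308, 309]
t=19: [157, 154, 152, 156, 156, 152, 152, 154, 152]
t=20: [308, 307, 306, 307, 307, 306, 306, 307, 306]
t=21: [156, 157, 160, 156, 156, 159, 159, 157, 160]
t=22: [308, 308, 309, 308, 308, 309, 309, 308, 309]
t=23: [155, 154, 152, 155, 155, 152, 152, 154, 152]
t=24: [307, 306, 306, 307, 307, 306, 306, 306, 306]
t=25: [157, 159, 160, 157, 157, 160, 160, 159, 160]
t=26: [308, 309, 310, 308, 308, 309, 309, 309, 310]
t=27: [155, 152, 150, 154, 154, 151, 151, 152, 150]
t=28: [307, 306, 305, 306, 306, 305, 305, 306, 305]
t=29: [158, 160, 162, 159, 159, 161, 161, 160, 162]
t=30: [309, 309, 310, 309, 309, 310, 310, 309, 310]
t=31: [152, 151, 150, 152, 152, 150, 150, 151, 150]
t=32: [306, 305, 305, 305, 305, 305, 305, 305, 305]
t=33: [161, 162, 162, 161, 161, 162, 162, 162, 162]
t=34: [310, 310, 310, 310, 310, 310, 310, 310, 310]
t=35: [150, 150, 150, 150, 150, 150, 150, 150, 150]
t=36: [305, 305, 305, 305, 305, 305, 305, 305, 305]
t=37: [162, 162, 162, 162, 162, 162, 162, 162, 162]
t=38: [310, 310, 310, 310, 310, 310, 310, 310, 310]

Answer: u_4(2650) = 310
Key observation: The state at step 34, [310, 310, 310, 310, 310, 310, 310, 310, 310], reappears at step 38: the system is in a cycle of period 4 from step 34 on.  Therefore the state at step 2650 equals the state at step 34 + ((2650 - 34) mod 4) = 34, which is [310, 310, 310, 310, 310, 310, 310, 310, 310].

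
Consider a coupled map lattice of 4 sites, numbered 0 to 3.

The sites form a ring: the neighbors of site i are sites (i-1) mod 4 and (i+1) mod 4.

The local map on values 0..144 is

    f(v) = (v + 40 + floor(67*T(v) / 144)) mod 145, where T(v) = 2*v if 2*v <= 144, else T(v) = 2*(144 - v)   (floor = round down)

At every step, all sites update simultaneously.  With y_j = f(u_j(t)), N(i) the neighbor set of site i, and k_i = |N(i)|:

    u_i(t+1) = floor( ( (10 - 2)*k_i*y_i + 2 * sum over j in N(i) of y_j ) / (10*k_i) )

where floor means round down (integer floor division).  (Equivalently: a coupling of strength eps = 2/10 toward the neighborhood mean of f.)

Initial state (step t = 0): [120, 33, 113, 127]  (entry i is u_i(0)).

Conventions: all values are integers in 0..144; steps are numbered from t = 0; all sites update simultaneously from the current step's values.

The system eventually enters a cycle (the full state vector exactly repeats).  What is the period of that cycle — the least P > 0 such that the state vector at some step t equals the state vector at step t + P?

Simulating step by step:
t=0: [120, 33, 113, 127]
t=1: [43, 89, 42, 36]
t=2: [112, 52, 111, 111]
t=3: [46, 119, 46, 36]
t=4: [117, 55, 117, 112]
t=5: [33, 8, 33, 36]
t=6: [98, 64, 98, 107]
t=7: [33, 21, 33, 35]
t=8: [101, 84, 101, 106]
t=9: [35, 34, 35, 36]
t=10: [107, 105, 107, 108]
t=11: [36, 36, 36, 36]
t=12: [109, 109, 109, 109]
t=13: [36, 36, 36, 36]

Answer: 2
Key observation: The state at step 11, [36, 36, 36, 36], reappears at step 13 — and no state repeats earlier — so the cycle the system enters has period 2.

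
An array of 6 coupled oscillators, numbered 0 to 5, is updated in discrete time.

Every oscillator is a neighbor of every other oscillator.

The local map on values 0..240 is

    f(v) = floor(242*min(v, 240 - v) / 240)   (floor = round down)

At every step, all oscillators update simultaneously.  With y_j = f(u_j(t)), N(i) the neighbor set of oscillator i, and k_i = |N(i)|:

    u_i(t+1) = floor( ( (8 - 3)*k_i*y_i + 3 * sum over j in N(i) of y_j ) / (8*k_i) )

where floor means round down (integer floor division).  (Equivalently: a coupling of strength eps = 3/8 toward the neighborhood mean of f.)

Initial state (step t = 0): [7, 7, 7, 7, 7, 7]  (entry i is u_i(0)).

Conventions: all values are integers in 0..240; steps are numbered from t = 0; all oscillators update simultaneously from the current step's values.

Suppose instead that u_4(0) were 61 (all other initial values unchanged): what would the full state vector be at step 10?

Simulating step by step:
t=0: [7, 7, 7, 7, 61, 7]
t=1: [11, 11, 11, 11, 40, 11]
t=2: [13, 13, 13, 13, 29, 13]
t=3: [14, 14, 14, 14, 23, 14]
t=4: [14, 14, 14, 14, 19, 14]
t=5: [14, 14, 14, 14, 17, 14]
t=6: [14, 14, 14, 14, 15, 14]
t=7: [14, 14, 14, 14, 14, 14]
t=8: [14, 14, 14, 14, 14, 14]
t=9: [14, 14, 14, 14, 14, 14]
t=10: [14, 14, 14, 14, 14, 14]

Answer: [14, 14, 14, 14, 14, 14]
Key observation: This trace re-runs the system from the modified initial state.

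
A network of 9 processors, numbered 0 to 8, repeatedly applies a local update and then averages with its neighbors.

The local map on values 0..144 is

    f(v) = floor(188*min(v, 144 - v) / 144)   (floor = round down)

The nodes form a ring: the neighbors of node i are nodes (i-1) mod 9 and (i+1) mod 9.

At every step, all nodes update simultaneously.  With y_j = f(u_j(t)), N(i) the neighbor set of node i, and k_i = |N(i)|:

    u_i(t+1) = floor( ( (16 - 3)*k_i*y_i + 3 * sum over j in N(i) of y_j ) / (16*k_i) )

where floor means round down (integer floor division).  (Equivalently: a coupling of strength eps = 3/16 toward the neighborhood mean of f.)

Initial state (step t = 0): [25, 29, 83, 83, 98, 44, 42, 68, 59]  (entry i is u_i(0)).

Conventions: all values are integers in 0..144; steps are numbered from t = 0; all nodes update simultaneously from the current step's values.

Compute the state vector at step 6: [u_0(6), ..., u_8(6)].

Answer: [91, 91, 91, 92, 79, 70, 70, 79, 89]

Derivation:
t=0: [25, 29, 83, 83, 98, 44, 42, 68, 59]
t=1: [36, 40, 75, 77, 61, 57, 57, 83, 73]
t=2: [51, 55, 86, 86, 79, 74, 74, 79, 86]
t=3: [67, 70, 74, 75, 83, 90, 90, 83, 75]
t=4: [87, 90, 90, 89, 79, 70, 70, 79, 88]
t=5: [73, 70, 70, 72, 83, 90, 90, 83, 74]
t=6: [91, 91, 91, 92, 79, 70, 70, 79, 89]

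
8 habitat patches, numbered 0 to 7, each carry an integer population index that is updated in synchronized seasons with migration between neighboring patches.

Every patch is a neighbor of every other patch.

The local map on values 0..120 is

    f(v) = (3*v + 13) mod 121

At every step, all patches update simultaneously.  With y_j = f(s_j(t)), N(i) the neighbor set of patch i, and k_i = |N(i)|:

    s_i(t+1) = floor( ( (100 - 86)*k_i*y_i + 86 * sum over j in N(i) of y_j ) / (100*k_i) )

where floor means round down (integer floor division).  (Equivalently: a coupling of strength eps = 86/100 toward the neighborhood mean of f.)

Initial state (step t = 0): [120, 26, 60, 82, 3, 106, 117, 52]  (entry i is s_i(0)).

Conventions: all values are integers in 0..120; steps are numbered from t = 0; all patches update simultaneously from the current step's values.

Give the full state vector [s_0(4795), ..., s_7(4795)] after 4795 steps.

Answer: [37, 37, 37, 37, 37, 37, 37, 37]
Key observation: The state at step 2, [22, 22, 22, 22, 22, 22, 22, 22], reappears at step 7: the system is in a cycle of period 5 from step 2 on.  Therefore the state at step 4795 equals the state at step 2 + ((4795 - 2) mod 5) = 5, which is [37, 37, 37, 37, 37, 37, 37, 37].

Derivation:
t=0: [120, 26, 60, 82, 3, 106, 117, 52]
t=1: [43, 44, 44, 43, 43, 44, 43, 43]
t=2: [22, 22, 22, 22, 22, 22, 22, 22]
t=3: [79, 79, 79, 79, 79, 79, 79, 79]
t=4: [8, 8, 8, 8, 8, 8, 8, 8]
t=5: [37, 37, 37, 37, 37, 37, 37, 37]
t=6: [3, 3, 3, 3, 3, 3, 3, 3]
t=7: [22, 22, 22, 22, 22, 22, 22, 22]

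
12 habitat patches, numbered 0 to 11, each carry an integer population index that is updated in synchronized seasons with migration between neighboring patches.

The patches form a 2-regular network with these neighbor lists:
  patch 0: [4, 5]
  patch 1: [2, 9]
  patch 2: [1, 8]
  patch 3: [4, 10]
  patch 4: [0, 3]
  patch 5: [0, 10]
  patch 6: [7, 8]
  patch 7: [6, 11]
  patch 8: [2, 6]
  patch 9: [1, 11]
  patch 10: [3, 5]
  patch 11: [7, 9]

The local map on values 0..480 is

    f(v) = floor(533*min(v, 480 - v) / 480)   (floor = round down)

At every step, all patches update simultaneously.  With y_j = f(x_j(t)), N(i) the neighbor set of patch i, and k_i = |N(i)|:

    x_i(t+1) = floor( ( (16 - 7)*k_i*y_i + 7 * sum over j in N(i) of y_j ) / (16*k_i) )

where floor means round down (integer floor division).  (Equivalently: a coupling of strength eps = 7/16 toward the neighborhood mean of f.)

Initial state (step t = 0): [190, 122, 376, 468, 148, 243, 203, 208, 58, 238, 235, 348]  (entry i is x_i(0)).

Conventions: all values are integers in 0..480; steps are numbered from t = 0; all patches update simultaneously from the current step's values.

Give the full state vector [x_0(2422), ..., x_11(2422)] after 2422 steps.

Simulating step by step:
t=0: [190, 122, 376, 468, 148, 243, 203, 208, 58, 238, 235, 348]
t=1: [211, 158, 108, 100, 141, 250, 190, 210, 110, 209, 206, 190]
t=2: [221, 175, 131, 146, 163, 244, 195, 222, 140, 214, 208, 219]
t=3: [234, 192, 157, 180, 190, 251, 209, 238, 166, 228, 222, 242]
t=4: [247, 213, 184, 211, 218, 253, 228, 257, 192, 246, 237, 261]
t=5: [253, 234, 212, 242, 243, 255, 242, 247, 219, 250, 254, 247]
t=6: [253, 252, 242, 260, 260, 249, 258, 259, 245, 256, 252, 257]
t=7: [251, 254, 260, 245, 245, 254, 248, 245, 257, 248, 251, 246]
t=8: [254, 250, 245, 258, 258, 251, 255, 259, 248, 255, 254, 258]
t=9: [250, 254, 258, 246, 246, 252, 249, 246, 255, 249, 250, 246]
t=10: [255, 250, 247, 258, 258, 253, 255, 258, 249, 255, 255, 258]
t=11: [249, 254, 256, 246, 246, 250, 249, 246, 254, 249, 249, 246]
t=12: [256, 250, 248, 258, 258, 255, 255, 258, 250, 255, 256, 258]
t=13: [247, 254, 256, 246, 246, 248, 249, 246, 254, 249, 247, 246]
t=14: [258, 250, 248, 258, 258, 257, 255, 258, 250, 255, 258, 258]
t=15: [246, 254, 256, 246, 246, 246, 249, 246, 254, 249, 246, 246]
t=16: [259, 250, 248, 259, 259, 259, 255, 258, 250, 255, 259, 258]
t=17: [245, 254, 256, 245, 245, 245, 249, 246, 254, 249, 245, 246]
t=18: [260, 250, 248, 260, 260, 260, 255, 258, 250, 255, 260, 258]
t=19: [244, 254, 256, 244, 244, 244, 249, 246, 254, 249, 244, 246]
t=20: [262, 250, 248, 262, 262, 262, 255, 258, 250, 255, 262, 258]
t=21: [242, 254, 256, 242, 242, 242, 249, 246, 254, 249, 242, 246]
t=22: [264, 250, 248, 264, 264, 264, 255, 258, 250, 255, 264, 258]
t=23: [239, 254, 256, 239, 239, 239, 249, 246, 254, 249, 239, 246]
t=24: [265, 250, 248, 265, 265, 265, 255, 258, 250, 255, 265, 258]
t=25: [238, 254, 256, 238, 238, 238, 249, 246, 254, 249, 238, 246]
t=26: [264, 250, 248, 264, 264, 264, 255, 258, 250, 255, 264, 258]

Answer: [264, 250, 248, 264, 264, 264, 255, 258, 250, 255, 264, 258]
Key observation: The state at step 22, [264, 250, 248, 264, 264, 264, 255, 258, 250, 255, 264, 258], reappears at step 26: the system is in a cycle of period 4 from step 22 on.  Therefore the state at step 2422 equals the state at step 22 + ((2422 - 22) mod 4) = 22, which is [264, 250, 248, 264, 264, 264, 255, 258, 250, 255, 264, 258].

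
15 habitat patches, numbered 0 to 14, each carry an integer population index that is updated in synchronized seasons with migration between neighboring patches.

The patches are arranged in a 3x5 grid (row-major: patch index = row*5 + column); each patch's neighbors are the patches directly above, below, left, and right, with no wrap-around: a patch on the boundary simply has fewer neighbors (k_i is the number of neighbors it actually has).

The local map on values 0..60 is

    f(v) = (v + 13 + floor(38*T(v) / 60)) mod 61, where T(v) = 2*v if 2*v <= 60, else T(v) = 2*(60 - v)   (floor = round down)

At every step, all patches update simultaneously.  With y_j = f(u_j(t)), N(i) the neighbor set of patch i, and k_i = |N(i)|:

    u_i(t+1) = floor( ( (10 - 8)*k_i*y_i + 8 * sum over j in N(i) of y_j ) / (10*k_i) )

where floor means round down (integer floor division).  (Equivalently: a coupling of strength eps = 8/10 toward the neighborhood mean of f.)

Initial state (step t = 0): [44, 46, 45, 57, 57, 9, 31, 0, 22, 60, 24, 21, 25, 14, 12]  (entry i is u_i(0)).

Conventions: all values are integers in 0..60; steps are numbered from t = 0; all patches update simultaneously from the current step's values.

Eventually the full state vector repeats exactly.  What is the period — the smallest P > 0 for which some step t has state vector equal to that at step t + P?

Answer: 4
Key observation: The state at step 9, [14, 14, 14, 14, 14, 14, 14, 14, 14, 14, 14, 14, 14, 14, 14], reappears at step 13 — and no state repeats earlier — so the cycle the system enters has period 4.

Derivation:
t=0: [44, 46, 45, 57, 57, 9, 31, 0, 22, 60, 24, 21, 25, 14, 12]
t=1: [22, 16, 13, 10, 12, 17, 28, 11, 16, 16, 38, 20, 32, 21, 30]
t=2: [40, 25, 40, 41, 41, 19, 42, 32, 46, 38, 47, 25, 45, 35, 47]
t=3: [29, 14, 15, 16, 17, 24, 21, 16, 17, 15, 28, 14, 15, 15, 17]
t=4: [23, 41, 47, 49, 48, 25, 40, 50, 48, 50, 23, 41, 46, 49, 47]
t=5: [10, 13, 15, 14, 14, 8, 14, 15, 14, 14, 10, 13, 15, 14, 14]
t=6: [36, 42, 44, 44, 44, 36, 41, 45, 44, 44, 36, 42, 44, 44, 44]
t=7: [17, 16, 16, 16, 16, 17, 16, 16, 16, 16, 17, 16, 16, 16, 16]
t=8: [50, 49, 49, 49, 49, 50, 49, 49, 49, 49, 50, 49, 49, 49, 49]
t=9: [14, 14, 14, 14, 14, 14, 14, 14, 14, 14, 14, 14, 14, 14, 14]
t=10: [44, 44, 44, 44, 44, 44, 44, 44, 44, 44, 44, 44, 44, 44, 44]
t=11: [16, 16, 16, 16, 16, 16, 16, 16, 16, 16, 16, 16, 16, 16, 16]
t=12: [49, 49, 49, 49, 49, 49, 49, 49, 49, 49, 49, 49, 49, 49, 49]
t=13: [14, 14, 14, 14, 14, 14, 14, 14, 14, 14, 14, 14, 14, 14, 14]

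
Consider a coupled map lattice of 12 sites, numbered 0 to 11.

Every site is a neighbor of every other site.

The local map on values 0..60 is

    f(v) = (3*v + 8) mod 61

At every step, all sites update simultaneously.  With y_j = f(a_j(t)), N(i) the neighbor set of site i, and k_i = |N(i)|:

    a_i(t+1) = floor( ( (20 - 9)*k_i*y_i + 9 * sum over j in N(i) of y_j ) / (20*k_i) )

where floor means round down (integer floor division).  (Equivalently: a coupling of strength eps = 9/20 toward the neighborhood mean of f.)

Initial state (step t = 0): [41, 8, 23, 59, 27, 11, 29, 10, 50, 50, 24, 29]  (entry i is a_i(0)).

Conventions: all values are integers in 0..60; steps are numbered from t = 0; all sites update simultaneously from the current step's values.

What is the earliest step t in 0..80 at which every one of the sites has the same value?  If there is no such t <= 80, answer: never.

Simulating step by step:
t=0: [41, 8, 23, 59, 27, 11, 29, 10, 50, 50, 24, 29]  (not all equal)
t=1: [17, 29, 21, 14, 27, 34, 30, 32, 31, 31, 22, 30]  (not all equal)
t=2: [48, 35, 23, 43, 32, 42, 36, 39, 38, 38, 24, 36]  (not all equal)
t=3: [27, 38, 20, 19, 34, 18, 40, 13, 12, 12, 21, 40]  (not all equal)
t=4: [24, 10, 13, 12, 35, 10, 13, 33, 32, 32, 15, 13]  (not all equal)
t=5: [30, 40, 45, 43, 47, 40, 45, 44, 43, 43, 48, 45]  (not all equal)
t=6: [28, 12, 20, 17, 23, 12, 20, 18, 17, 17, 24, 20]  (not all equal)
t=7: [30, 36, 18, 44, 22, 36, 18, 14, 44, 44, 24, 18]  (not all equal)
t=8: [30, 39, 12, 20, 18, 39, 12, 37, 20, 20, 21, 12]  (not all equal)
t=9: [29, 12, 33, 14, 11, 12, 33, 40, 14, 14, 15, 33]  (not all equal)
t=10: [38, 43, 44, 46, 41, 43, 44, 23, 46, 46, 47, 44]  (not all equal)
t=11: [8, 16, 17, 20, 13, 16, 17, 16, 20, 20, 22, 17]  (not all equal)
t=12: [35, 47, 48, 22, 42, 47, 48, 47, 22, 22, 25, 48]  (not all equal)
t=13: [38, 25, 27, 18, 18, 25, 27, 25, 18, 18, 23, 27]  (not all equal)
t=14: [6, 18, 21, 7, 7, 18, 21, 18, 7, 7, 15, 21]  (not all equal)
t=15: [22, 9, 14, 24, 24, 9, 14, 9, 24, 24, 36, 14]  (not all equal)
t=16: [22, 34, 41, 25, 25, 34, 41, 34, 25, 25, 44, 41]  (not all equal)
t=17: [18, 36, 16, 23, 23, 36, 16, 36, 23, 23, 21, 16]  (not all equal)
t=18: [17, 44, 45, 24, 24, 44, 45, 44, 24, 24, 21, 45]  (not all equal)
t=19: [40, 19, 21, 20, 20, 19, 21, 19, 20, 20, 15, 21]  (not all equal)
t=20: [8, 7, 10, 8, 8, 7, 10, 7, 8, 8, 32, 10]  (not all equal)
t=21: [32, 31, 35, 32, 32, 31, 35, 31, 32, 32, 38, 35]  (not all equal)
t=22: [41, 40, 46, 41, 41, 40, 46, 40, 41, 41, 20, 46]  (not all equal)
t=23: [10, 8, 18, 10, 10, 8, 18, 8, 10, 10, 9, 18]  (not all equal)
t=24: [32, 29, 13, 32, 32, 29, 13, 29, 32, 32, 31, 13]  (not all equal)
t=25: [42, 37, 44, 42, 42, 37, 44, 37, 42, 42, 40, 44]  (not all equal)
t=26: [18, 41, 21, 18, 18, 41, 21, 41, 18, 18, 15, 21]  (not all equal)
t=27: [5, 9, 9, 5, 5, 9, 9, 9, 5, 5, 31, 9]  (not all equal)
t=28: [26, 32, 32, 26, 26, 32, 32, 32, 26, 26, 35, 32]  (not all equal)
t=29: [30, 39, 39, 30, 30, 39, 39, 39, 30, 30, 44, 39]  (not all equal)
t=30: [27, 10, 10, 27, 27, 10, 10, 10, 27, 27, 18, 10]  (not all equal)
t=31: [29, 34, 34, 29, 29, 34, 34, 34, 29, 29, 15, 34]  (not all equal)
t=32: [38, 46, 46, 38, 38, 46, 46, 46, 38, 38, 48, 46]  (not all equal)
t=33: [7, 19, 19, 7, 7, 19, 19, 19, 7, 7, 22, 19]  (not all equal)
t=34: [22, 9, 9, 22, 22, 9, 9, 9, 22, 22, 14, 9]  (not all equal)
t=35: [19, 31, 31, 19, 19, 31, 31, 31, 19, 19, 38, 31]  (not all equal)
t=36: [12, 31, 31, 12, 12, 31, 31, 31, 12, 12, 10, 31]  (not all equal)
t=37: [42, 40, 40, 42, 42, 40, 40, 40, 42, 42, 39, 40]  (not all equal)
t=38: [10, 7, 7, 10, 10, 7, 7, 7, 10, 10, 5, 7]  (not all equal)
t=39: [35, 30, 30, 35, 35, 30, 30, 30, 35, 35, 27, 30]  (not all equal)
t=40: [47, 39, 39, 47, 47, 39, 39, 39, 47, 47, 35, 39]  (not all equal)
t=41: [22, 9, 9, 22, 22, 9, 9, 9, 22, 22, 34, 9]  (not all equal)
t=42: [19, 31, 31, 19, 19, 31, 31, 31, 19, 19, 38, 31]  (not all equal)

Answer: never
Key observation: The state at step 35 reappears at step 42 — the system is in a cycle of period 7 from step 35 on.  No step 0..42 is synchronized, and the cycle repeats forever, so no step up to 80 (or ever) has all sites equal.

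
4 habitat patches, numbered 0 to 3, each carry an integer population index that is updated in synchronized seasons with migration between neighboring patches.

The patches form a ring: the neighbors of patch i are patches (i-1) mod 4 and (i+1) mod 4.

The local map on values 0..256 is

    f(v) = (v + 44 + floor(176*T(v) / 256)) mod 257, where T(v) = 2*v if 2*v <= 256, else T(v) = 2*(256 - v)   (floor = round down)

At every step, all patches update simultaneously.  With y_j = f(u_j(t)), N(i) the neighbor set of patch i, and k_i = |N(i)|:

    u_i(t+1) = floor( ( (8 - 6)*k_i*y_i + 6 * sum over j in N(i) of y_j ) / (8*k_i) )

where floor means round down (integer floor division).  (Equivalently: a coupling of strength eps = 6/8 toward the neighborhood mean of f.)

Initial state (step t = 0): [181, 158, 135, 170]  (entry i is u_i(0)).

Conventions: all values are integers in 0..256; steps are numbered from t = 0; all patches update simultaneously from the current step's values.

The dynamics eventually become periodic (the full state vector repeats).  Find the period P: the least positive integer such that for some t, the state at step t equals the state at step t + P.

Answer: 4
Key observation: The state at step 27, [62, 62, 62, 62], reappears at step 31 — and no state repeats earlier — so the cycle the system enters has period 4.

Derivation:
t=0: [181, 158, 135, 170]
t=1: [75, 79, 79, 78]
t=2: [228, 227, 230, 227]
t=3: [53, 52, 52, 52]
t=4: [167, 167, 167, 167]
t=5: [76, 76, 76, 76]
t=6: [224, 224, 224, 224]
t=7: [55, 55, 55, 55]
t=8: [174, 174, 174, 174]
t=9: [73, 73, 73, 73]
t=10: [217, 217, 217, 217]
t=11: [57, 57, 57, 57]
t=12: [179, 179, 179, 179]
t=13: [71, 71, 71, 71]
t=14: [212, 212, 212, 212]
t=15: [59, 59, 59, 59]
t=16: [184, 184, 184, 184]
t=17: [70, 70, 70, 70]
t=18: [210, 210, 210, 210]
t=19: [60, 60, 60, 60]
t=20: [186, 186, 186, 186]
t=21: [69, 69, 69, 69]
t=22: [207, 207, 207, 207]
t=23: [61, 61, 61, 61]
t=24: [188, 188, 188, 188]
t=25: [68, 68, 68, 68]
t=26: [205, 205, 205, 205]
t=27: [62, 62, 62, 62]
t=28: [191, 191, 191, 191]
t=29: [67, 67, 67, 67]
t=30: [203, 203, 203, 203]
t=31: [62, 62, 62, 62]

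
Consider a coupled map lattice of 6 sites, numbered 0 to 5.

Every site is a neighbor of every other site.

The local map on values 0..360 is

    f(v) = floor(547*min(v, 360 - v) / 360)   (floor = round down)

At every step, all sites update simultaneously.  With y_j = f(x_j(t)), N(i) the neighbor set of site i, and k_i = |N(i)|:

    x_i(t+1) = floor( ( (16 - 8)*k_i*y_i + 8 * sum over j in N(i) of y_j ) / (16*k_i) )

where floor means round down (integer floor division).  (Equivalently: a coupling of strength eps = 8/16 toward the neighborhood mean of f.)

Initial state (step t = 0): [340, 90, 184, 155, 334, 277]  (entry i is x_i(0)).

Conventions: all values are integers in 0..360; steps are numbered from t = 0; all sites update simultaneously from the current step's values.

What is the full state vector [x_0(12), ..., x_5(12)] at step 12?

Simulating step by step:
t=0: [340, 90, 184, 155, 334, 277]
t=1: [95, 137, 190, 177, 98, 133]
t=2: [180, 206, 226, 230, 182, 203]
t=3: [250, 234, 222, 220, 249, 236]
t=4: [180, 189, 197, 198, 180, 188]
t=5: [265, 259, 254, 254, 265, 260]
t=6: [149, 152, 155, 155, 149, 151]
t=7: [228, 230, 232, 232, 228, 229]
t=8: [198, 197, 196, 196, 198, 198]
t=9: [246, 247, 247, 247, 246, 246]
t=10: [172, 171, 171, 171, 172, 172]
t=11: [260, 259, 259, 259, 260, 260]
t=12: [151, 152, 152, 152, 151, 151]

Answer: [151, 152, 152, 152, 151, 151]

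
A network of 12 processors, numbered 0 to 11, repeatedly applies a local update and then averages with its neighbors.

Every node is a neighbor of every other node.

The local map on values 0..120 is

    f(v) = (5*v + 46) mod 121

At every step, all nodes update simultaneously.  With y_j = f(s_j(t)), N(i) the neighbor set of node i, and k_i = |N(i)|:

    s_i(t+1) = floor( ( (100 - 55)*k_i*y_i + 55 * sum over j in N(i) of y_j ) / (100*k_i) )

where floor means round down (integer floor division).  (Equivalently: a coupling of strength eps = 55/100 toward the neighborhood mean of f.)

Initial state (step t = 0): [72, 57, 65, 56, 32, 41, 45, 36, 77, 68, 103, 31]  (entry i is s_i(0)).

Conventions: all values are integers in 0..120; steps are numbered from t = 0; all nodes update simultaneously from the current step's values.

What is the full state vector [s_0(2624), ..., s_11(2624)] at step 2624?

Simulating step by step:
t=0: [72, 57, 65, 56, 32, 41, 45, 36, 77, 68, 103, 31]
t=1: [52, 70, 38, 68, 69, 38, 46, 77, 62, 44, 65, 67]
t=2: [57, 45, 78, 41, 43, 78, 45, 59, 77, 41, 35, 39]
t=3: [71, 47, 65, 39, 43, 65, 47, 75, 63, 39, 75, 83]
t=4: [51, 51, 39, 84, 43, 39, 51, 59, 83, 84, 59, 75]
t=5: [73, 73, 97, 91, 57, 97, 73, 89, 89, 91, 89, 73]
t=6: [40, 40, 40, 28, 57, 40, 40, 24, 24, 28, 24, 40]
t=7: [20, 20, 20, 44, 54, 20, 20, 36, 36, 44, 36, 20]
t=8: [39, 39, 39, 38, 58, 39, 39, 71, 71, 38, 71, 39]
t=9: [105, 105, 105, 103, 95, 105, 105, 73, 73, 103, 73, 105]
t=10: [77, 77, 77, 73, 57, 77, 77, 62, 62, 73, 62, 77]
t=11: [73, 73, 73, 65, 82, 73, 73, 92, 92, 65, 92, 73]
t=12: [42, 42, 42, 26, 60, 42, 42, 31, 31, 26, 31, 42]
t=13: [32, 32, 32, 48, 68, 32, 32, 58, 58, 48, 58, 32]
t=14: [79, 79, 79, 62, 54, 79, 79, 82, 82, 62, 82, 79]
t=15: [83, 83, 83, 98, 82, 83, 83, 89, 89, 98, 89, 83]
t=16: [79, 79, 79, 61, 77, 79, 79, 43, 43, 61, 43, 79]
t=17: [71, 71, 71, 84, 67, 71, 71, 48, 48, 84, 48, 71]
t=18: [44, 44, 44, 70, 36, 44, 44, 46, 46, 70, 46, 44]
t=19: [30, 30, 30, 34, 62, 30, 30, 34, 34, 34, 34, 30]
t=20: [81, 81, 81, 89, 97, 81, 81, 89, 89, 89, 89, 81]
t=21: [65, 65, 65, 33, 49, 65, 65, 33, 33, 33, 33, 65]
t=22: [30, 30, 30, 63, 46, 30, 30, 63, 63, 63, 63, 30]
t=23: [83, 83, 83, 101, 67, 83, 83, 101, 101, 101, 101, 83]
t=24: [86, 86, 86, 73, 54, 86, 86, 73, 73, 73, 73, 86]
t=25: [94, 94, 94, 68, 79, 94, 94, 68, 68, 68, 68, 94]
t=26: [32, 32, 32, 28, 50, 32, 32, 28, 28, 28, 28, 32]
t=27: [78, 78, 78, 70, 66, 78, 78, 70, 70, 70, 70, 78]
t=28: [60, 60, 60, 44, 36, 60, 60, 44, 44, 44, 44, 60]
t=29: [84, 84, 84, 52, 84, 84, 84, 52, 52, 52, 52, 84]
t=30: [93, 93, 93, 77, 93, 93, 93, 77, 77, 77, 77, 93]
t=31: [37, 37, 37, 53, 37, 37, 37, 53, 53, 53, 53, 37]
t=32: [99, 99, 99, 83, 99, 99, 99, 83, 83, 83, 83, 99]
t=33: [67, 67, 67, 83, 67, 67, 67, 83, 83, 83, 83, 67]
t=34: [38, 38, 38, 70, 38, 38, 38, 70, 70, 70, 70, 38]
t=35: [94, 94, 94, 61, 94, 94, 94, 61, 61, 61, 61, 94]
t=36: [51, 51, 51, 82, 51, 51, 51, 82, 82, 82, 82, 51]
t=37: [67, 67, 67, 81, 67, 67, 67, 81, 81, 81, 81, 67]
t=38: [35, 35, 35, 63, 35, 35, 35, 63, 63, 63, 63, 35]
t=39: [104, 104, 104, 112, 104, 104, 104, 112, 112, 112, 112, 104]
t=40: [61, 61, 61, 29, 61, 61, 61, 29, 29, 29, 29, 61]
t=41: [99, 99, 99, 83, 99, 99, 99, 83, 83, 83, 83, 99]

Answer: [99, 99, 99, 83, 99, 99, 99, 83, 83, 83, 83, 99]
Key observation: The state at step 32, [99, 99, 99, 83, 99, 99, 99, 83, 83, 83, 83, 99], reappears at step 41: the system is in a cycle of period 9 from step 32 on.  Therefore the state at step 2624 equals the state at step 32 + ((2624 - 32) mod 9) = 32, which is [99, 99, 99, 83, 99, 99, 99, 83, 83, 83, 83, 99].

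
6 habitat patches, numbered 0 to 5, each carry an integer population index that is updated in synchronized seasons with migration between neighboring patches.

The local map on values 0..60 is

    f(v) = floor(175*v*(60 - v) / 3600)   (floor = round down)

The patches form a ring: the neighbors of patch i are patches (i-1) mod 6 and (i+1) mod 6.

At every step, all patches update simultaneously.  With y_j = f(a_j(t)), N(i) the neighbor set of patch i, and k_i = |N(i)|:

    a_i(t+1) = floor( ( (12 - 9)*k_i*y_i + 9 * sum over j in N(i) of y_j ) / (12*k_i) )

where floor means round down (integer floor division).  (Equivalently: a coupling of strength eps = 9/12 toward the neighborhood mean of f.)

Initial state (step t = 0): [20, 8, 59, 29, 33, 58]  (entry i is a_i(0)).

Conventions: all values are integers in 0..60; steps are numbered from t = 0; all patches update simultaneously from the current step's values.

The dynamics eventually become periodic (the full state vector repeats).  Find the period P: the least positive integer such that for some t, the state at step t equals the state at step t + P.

Answer: 2
Key observation: The state at step 5, [38, 38, 38, 37, 37, 37], reappears at step 7 — and no state repeats earlier — so the cycle the system enters has period 2.

Derivation:
t=0: [20, 8, 59, 29, 33, 58]
t=1: [18, 20, 24, 27, 28, 31]
t=2: [39, 38, 40, 42, 43, 40]
t=3: [39, 38, 38, 36, 36, 37]
t=4: [40, 39, 40, 41, 41, 40]
t=5: [38, 38, 38, 37, 37, 37]
t=6: [40, 40, 40, 40, 41, 40]
t=7: [38, 38, 38, 37, 37, 37]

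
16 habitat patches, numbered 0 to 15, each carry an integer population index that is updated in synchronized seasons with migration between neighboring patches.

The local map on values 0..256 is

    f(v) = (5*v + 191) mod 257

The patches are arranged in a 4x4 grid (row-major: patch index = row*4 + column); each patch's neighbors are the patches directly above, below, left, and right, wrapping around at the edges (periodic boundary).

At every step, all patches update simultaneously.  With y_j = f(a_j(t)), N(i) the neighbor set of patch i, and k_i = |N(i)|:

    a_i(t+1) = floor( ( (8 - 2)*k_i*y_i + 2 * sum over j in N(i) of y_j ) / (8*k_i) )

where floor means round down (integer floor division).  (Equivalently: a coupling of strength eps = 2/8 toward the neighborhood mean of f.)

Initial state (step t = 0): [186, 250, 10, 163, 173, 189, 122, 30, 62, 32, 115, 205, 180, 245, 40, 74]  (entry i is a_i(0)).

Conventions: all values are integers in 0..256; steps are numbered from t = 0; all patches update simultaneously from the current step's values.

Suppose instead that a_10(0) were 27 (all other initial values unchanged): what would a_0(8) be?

Simulating step by step:
t=0: [186, 250, 10, 163, 173, 189, 122, 30, 62, 32, 27, 205, 180, 245, 40, 74]
t=1: [99, 152, 215, 205, 54, 100, 53, 93, 206, 105, 79, 168, 79, 126, 131, 74]
t=2: [169, 174, 218, 178, 195, 181, 188, 143, 174, 182, 83, 30, 82, 70, 81, 56]
t=3: [25, 47, 206, 77, 118, 72, 111, 124, 48, 68, 90, 92, 82, 37, 98, 179]
t=4: [64, 152, 184, 68, 26, 54, 198, 57, 146, 41, 129, 127, 90, 116, 156, 71]
t=5: [214, 168, 96, 49, 99, 186, 150, 182, 136, 130, 82, 70, 122, 40, 161, 48]
t=6: [198, 40, 153, 174, 160, 95, 153, 89, 93, 78, 96, 47, 62, 121, 203, 159]
t=7: [154, 132, 171, 66, 200, 151, 177, 129, 150, 80, 155, 166, 216, 57, 169, 200]
t=8: [173, 97, 22, 32, 159, 154, 64, 78, 173, 105, 170, 224, 228, 189, 43, 154]

Answer: a_0(8) = 173
Key observation: This trace re-runs the system from the modified initial state.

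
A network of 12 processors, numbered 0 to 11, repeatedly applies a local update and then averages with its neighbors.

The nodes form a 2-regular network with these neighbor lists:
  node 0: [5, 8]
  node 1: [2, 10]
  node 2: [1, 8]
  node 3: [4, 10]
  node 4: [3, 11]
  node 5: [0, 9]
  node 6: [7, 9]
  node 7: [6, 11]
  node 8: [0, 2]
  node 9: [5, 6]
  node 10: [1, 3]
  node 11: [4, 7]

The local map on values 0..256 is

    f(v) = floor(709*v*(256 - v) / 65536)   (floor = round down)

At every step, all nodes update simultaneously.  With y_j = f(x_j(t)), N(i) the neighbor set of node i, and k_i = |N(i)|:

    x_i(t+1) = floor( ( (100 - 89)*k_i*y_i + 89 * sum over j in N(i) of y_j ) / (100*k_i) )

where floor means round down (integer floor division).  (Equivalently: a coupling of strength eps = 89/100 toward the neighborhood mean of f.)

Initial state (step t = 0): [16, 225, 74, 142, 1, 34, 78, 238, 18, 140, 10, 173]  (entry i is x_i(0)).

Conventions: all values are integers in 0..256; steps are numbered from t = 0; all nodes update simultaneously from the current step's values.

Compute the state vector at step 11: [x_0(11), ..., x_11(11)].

Answer: [163, 164, 164, 163, 163, 163, 163, 163, 163, 163, 163, 163]

Derivation:
t=0: [16, 225, 74, 142, 1, 34, 78, 238, 18, 140, 10, 173]
t=1: [61, 84, 69, 31, 147, 105, 114, 140, 87, 122, 114, 38]
t=2: [160, 156, 155, 163, 92, 154, 175, 136, 136, 173, 122, 164]
t=3: [171, 172, 171, 168, 163, 161, 164, 159, 168, 160, 166, 168]
t=4: [161, 158, 157, 161, 159, 161, 165, 161, 157, 164, 157, 163]
t=5: [166, 167, 167, 166, 164, 164, 163, 162, 166, 163, 166, 165]
t=6: [161, 160, 160, 161, 161, 162, 163, 162, 160, 163, 160, 163]
t=7: [165, 166, 166, 165, 164, 164, 163, 163, 165, 163, 165, 164]
t=8: [162, 161, 161, 162, 162, 162, 163, 163, 161, 163, 161, 163]
t=9: [164, 165, 165, 164, 163, 163, 163, 163, 164, 163, 164, 163]
t=10: [163, 162, 162, 163, 163, 163, 163, 163, 162, 163, 162, 163]
t=11: [163, 164, 164, 163, 163, 163, 163, 163, 163, 163, 163, 163]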